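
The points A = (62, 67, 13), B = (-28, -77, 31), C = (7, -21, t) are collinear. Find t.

24

Direction AB = (-90, -144, 18). From the x-coordinate of C, the parameter along the line is τ = (7 − 62)/(-90) = 11/18.
Then t = 13 + 11/18·(18) = 24.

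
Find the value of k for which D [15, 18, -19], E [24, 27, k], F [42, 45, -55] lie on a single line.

-31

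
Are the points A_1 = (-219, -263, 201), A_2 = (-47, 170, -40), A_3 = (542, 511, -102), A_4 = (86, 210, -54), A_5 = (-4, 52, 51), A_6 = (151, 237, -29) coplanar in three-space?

No

The plane through A_1, A_2, A_3 has normal n = A_1A_2 × A_1A_3 = (55335, -131285, -196385) and equation n·P = -17063795.
Checking the remaining points: n·A_4 = -12206250, n·A_5 = -17063795, n·A_6 = -17063795.
Since n·A_4 = -12206250 ≠ -17063795, A_4 is off the plane and the points are not all coplanar.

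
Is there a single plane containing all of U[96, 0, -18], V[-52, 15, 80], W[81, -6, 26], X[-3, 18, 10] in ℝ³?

The four points are coplanar iff the 3×3 determinant with rows UV, UW, UX is zero.
Rows: (-148, 15, 98), (-15, -6, 44), (-99, 18, 28).
Expanding along the first row: (-148)(-960) − (15)(3936) + (98)(-864) = -1632.
Nonzero ⇒ not coplanar.

No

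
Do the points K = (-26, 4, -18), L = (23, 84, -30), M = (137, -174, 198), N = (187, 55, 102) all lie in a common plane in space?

With K as base: KL = (49, 80, -12), KM = (163, -178, 216), KN = (213, 51, 120).
KM × KN = (-32376, 26448, 46227).
KL · (KM × KN) = -25308.
Since -25308 ≠ 0, the four points are not coplanar.

No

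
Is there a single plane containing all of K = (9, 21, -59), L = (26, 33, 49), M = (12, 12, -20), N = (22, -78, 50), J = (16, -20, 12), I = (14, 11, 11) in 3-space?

The plane through K, L, M has normal n = KL × KM = (1440, -339, -189) and equation n·P = 16992.
Checking the remaining points: n·N = 48672, n·J = 27552, n·I = 14352.
Since n·N = 48672 ≠ 16992, N is off the plane and the points are not all coplanar.

No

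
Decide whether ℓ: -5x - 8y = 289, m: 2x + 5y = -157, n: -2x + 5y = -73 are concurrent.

Intersecting ℓ and m: solving the 2×2 system gives (x, y) = (-21, -23).
Substitute into n: (-2)(-21) + (5)(-23) = -73.
This equals -73, so (-21, -23) lies on all three lines and they are concurrent.

Yes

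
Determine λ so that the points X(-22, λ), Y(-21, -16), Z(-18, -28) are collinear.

-12

Collinearity: (X − Y) must be parallel to (Z − Y) = (3, -12).
Cross-multiplying the components: (λ − (-16))·(3) = (-1)·(-12).
Solving gives λ = -12.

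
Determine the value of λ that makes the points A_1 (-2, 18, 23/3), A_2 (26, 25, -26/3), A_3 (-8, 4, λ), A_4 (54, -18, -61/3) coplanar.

37/3

The points are coplanar iff A_1A_2 · (A_1A_3 × A_1A_4) = 0.
Expanding, this is linear in λ: (1400)λ + (-51800/3) = 0.
So λ = 37/3.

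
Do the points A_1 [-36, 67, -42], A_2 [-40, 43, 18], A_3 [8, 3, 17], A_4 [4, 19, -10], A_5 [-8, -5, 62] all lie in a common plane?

No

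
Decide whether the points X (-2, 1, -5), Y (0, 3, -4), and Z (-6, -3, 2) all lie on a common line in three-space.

No

XY = (2, 2, 1), XZ = (-4, -4, 7).
XY × XZ = (18, -18, 0).
The cross product is nonzero, so the points do not lie on one line.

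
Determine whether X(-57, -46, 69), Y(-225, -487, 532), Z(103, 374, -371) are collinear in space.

XY = (-168, -441, 463), XZ = (160, 420, -440).
XY × XZ = (-420, 160, 0).
The cross product is nonzero, so the points do not lie on one line.

No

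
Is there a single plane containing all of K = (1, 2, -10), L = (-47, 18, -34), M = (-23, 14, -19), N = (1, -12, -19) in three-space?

With K as base: KL = (-48, 16, -24), KM = (-24, 12, -9), KN = (0, -14, -9).
KM × KN = (-234, -216, 336).
KL · (KM × KN) = -288.
Since -288 ≠ 0, the four points are not coplanar.

No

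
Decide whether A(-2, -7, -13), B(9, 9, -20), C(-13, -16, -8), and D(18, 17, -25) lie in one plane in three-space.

No

The four points are coplanar iff the 3×3 determinant with rows AB, AC, AD is zero.
Rows: (11, 16, -7), (-11, -9, 5), (20, 24, -12).
Expanding along the first row: (11)(-12) − (16)(32) + (-7)(-84) = -56.
Nonzero ⇒ not coplanar.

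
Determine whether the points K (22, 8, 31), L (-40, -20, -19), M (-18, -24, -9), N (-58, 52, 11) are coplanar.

Yes

With K as base: KL = (-62, -28, -50), KM = (-40, -32, -40), KN = (-80, 44, -20).
KM × KN = (2400, 2400, -4320).
KL · (KM × KN) = 0.
The scalar triple product vanishes, so the four points are coplanar.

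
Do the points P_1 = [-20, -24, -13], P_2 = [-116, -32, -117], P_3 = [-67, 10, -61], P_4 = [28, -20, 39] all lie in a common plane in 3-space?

Yes

The four points are coplanar iff the 3×3 determinant with rows P_1P_2, P_1P_3, P_1P_4 is zero.
Rows: (-96, -8, -104), (-47, 34, -48), (48, 4, 52).
Expanding along the first row: (-96)(1960) − (-8)(-140) + (-104)(-1820) = 0.
Zero determinant ⇒ coplanar.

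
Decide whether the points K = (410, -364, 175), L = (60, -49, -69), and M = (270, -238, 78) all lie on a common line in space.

No

KL = (-350, 315, -244), KM = (-140, 126, -97).
Comparing components 2 and 3: (315)(-97) − (-244)(126) = 189 ≠ 0, so KL and KM are not parallel and the points are not collinear.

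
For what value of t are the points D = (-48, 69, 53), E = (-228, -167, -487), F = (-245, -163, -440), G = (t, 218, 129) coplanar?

206

Coplanarity ⇔ det[DE; DF; DG] = 0.
Expanding, this is linear in t: (-8932)t + (1839992) = 0.
So t = 206.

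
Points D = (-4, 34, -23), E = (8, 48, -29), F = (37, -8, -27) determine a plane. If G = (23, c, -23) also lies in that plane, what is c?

A normal to the plane is n = DE × DF = (-308, -198, -1078).
G lies in the plane iff n · DG = 0.
This gives (-198)c + (-1584) = 0, so c = -8.

-8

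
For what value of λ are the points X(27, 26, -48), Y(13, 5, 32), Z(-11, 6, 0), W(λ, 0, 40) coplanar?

Normal to plane XYZ: n = (592, -2368, -518); plane equation n·P = -20720.
Requiring n·W = -20720: (592)λ + (-20720) = -20720.
So λ = 0.

0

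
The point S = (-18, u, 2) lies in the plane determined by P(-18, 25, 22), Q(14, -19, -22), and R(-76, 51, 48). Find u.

Coplanarity requires PQ · (PR × PS) = 0.
PQ = (32, -44, -44), PR = (-58, 26, 26); the triple product is linear in u with coefficient 1720 and constant term -8600.
Setting it to zero: u = 5.

5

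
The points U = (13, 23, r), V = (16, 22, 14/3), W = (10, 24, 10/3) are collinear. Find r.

Collinearity requires UV × UW = 0; each component is linear in r.
The x-component gives (2)r + (-8) = 0, so r = 4.
The remaining components then also vanish.

4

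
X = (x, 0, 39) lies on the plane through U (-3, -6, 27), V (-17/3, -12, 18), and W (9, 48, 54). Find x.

The plane through U, V, W has equation 324x − 36y − 72z = -2700.
Substituting X: (324)x + (-2808) = -2700, so x = 1/3.

1/3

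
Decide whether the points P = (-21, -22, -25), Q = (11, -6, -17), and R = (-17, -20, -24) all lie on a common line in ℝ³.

Yes

PQ = (32, 16, 8), PR = (4, 2, 1).
PQ × PR = (0, 0, 0).
The cross product vanishes, so the three points are collinear.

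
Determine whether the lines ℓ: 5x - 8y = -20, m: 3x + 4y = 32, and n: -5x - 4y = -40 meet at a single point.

Intersecting ℓ and m: solving the 2×2 system gives (x, y) = (4, 5).
Substitute into n: (-5)(4) + (-4)(5) = -40.
This equals -40, so (4, 5) lies on all three lines and they are concurrent.

Yes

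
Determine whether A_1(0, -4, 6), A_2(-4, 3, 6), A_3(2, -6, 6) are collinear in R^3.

No

A_1A_2 = (-4, 7, 0), A_1A_3 = (2, -2, 0).
A_1A_2 × A_1A_3 = (0, 0, -6).
The cross product is nonzero, so the points do not lie on one line.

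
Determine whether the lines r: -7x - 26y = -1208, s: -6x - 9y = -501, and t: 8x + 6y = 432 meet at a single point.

No

Lines aᵢx + bᵢy = cᵢ with pairwise distinct directions are concurrent exactly when det[aᵢ bᵢ cᵢ] = 0.
Here the determinant is -498.
Nonzero, so no common point exists.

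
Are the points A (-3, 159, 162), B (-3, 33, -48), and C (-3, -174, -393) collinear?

Yes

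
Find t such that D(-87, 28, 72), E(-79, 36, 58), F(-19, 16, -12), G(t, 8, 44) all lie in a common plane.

Normal to plane DEF: n = (-840, -280, -640); plane equation n·P = 19160.
Requiring n·G = 19160: (-840)t + (-30400) = 19160.
So t = -59.

-59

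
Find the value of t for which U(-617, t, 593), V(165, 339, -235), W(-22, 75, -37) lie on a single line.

-765

Direction VW = (-187, -264, 198). From the x-coordinate of U, the parameter along the line is τ = (-617 − 165)/(-187) = 46/11.
Then t = 339 + 46/11·(-264) = -765.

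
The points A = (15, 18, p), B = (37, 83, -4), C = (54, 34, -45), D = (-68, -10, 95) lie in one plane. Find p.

-1

Coplanarity ⇔ det[AB; AC; AD] = 0.
Expanding, this is linear in p: (6726)p + (6726) = 0.
So p = -1.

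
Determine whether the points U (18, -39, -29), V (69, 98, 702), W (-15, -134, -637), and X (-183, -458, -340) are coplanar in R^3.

With U as base: UV = (51, 137, 731), UW = (-33, -95, -608), UX = (-201, -419, -311).
UW × UX = (-225207, 111945, -5268).
UV · (UW × UX) = 0.
The scalar triple product vanishes, so the four points are coplanar.

Yes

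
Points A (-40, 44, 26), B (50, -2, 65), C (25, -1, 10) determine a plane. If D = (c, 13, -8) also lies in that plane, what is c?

The plane through A, B, C has equation 2491x + 3975y − 1060z = 47700.
Substituting D: (2491)c + (60155) = 47700, so c = -5.

-5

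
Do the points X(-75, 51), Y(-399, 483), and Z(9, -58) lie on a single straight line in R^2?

No

XY = (-324, 432), XZ = (84, -109).
Twice the signed area of △XYZ is (-324)(-109) − (432)(84) = -972.
The area is nonzero, so the three points are not collinear.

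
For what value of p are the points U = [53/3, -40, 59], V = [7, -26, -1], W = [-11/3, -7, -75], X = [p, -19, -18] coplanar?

25/3

The points are coplanar iff UV · (UW × UX) = 0.
Expanding, this is linear in p: (104)p + (-2600/3) = 0.
So p = 25/3.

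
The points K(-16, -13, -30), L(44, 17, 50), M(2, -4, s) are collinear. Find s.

-6

Collinearity requires KL × KM = 0; each component is linear in s.
The x-component gives (30)s + (180) = 0, so s = -6.
The remaining components then also vanish.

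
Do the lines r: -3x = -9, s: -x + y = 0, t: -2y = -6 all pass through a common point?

Yes

Intersecting r and s: solving the 2×2 system gives (x, y) = (3, 3).
Substitute into t: (0)(3) + (-2)(3) = -6.
This equals -6, so (3, 3) lies on all three lines and they are concurrent.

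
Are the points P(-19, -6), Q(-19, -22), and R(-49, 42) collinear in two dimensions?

No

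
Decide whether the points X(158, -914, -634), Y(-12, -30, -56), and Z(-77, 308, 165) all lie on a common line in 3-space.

Yes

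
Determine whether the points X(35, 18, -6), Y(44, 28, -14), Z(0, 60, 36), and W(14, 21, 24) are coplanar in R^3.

A normal to the plane through X, Y, Z is n = XY × XZ = (756, -98, 728).
The plane has equation n·P = 20328. For W: n·W = 25998.
25998 ≠ 20328, so W is off the plane.

No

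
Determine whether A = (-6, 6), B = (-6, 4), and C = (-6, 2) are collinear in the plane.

AB = (0, -2), AC = (0, -4).
det[AB; AC] = (0)(-4) − (-2)(0) = 0.
The determinant is zero, so the points are collinear.

Yes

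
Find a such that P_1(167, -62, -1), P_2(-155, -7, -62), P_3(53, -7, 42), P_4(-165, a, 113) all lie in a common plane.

92

The points are coplanar iff P_1P_2 · (P_1P_3 × P_1P_4) = 0.
Expanding, this is linear in a: (20800)a + (-1913600) = 0.
So a = 92.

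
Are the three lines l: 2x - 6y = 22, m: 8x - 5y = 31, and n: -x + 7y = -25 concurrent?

No

Intersecting l and m: solving the 2×2 system gives (x, y) = (2, -3).
Substitute into n: (-1)(2) + (7)(-3) = -23.
But n requires -25 ≠ -23, so the three lines have no common point.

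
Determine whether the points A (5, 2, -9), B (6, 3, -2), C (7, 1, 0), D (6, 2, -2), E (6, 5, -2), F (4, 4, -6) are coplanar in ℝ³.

The plane through A, B, C has normal n = AB × AC = (16, 5, -3) and equation n·P = 117.
Checking the remaining points: n·D = 112, n·E = 127, n·F = 102.
Since n·D = 112 ≠ 117, D is off the plane and the points are not all coplanar.

No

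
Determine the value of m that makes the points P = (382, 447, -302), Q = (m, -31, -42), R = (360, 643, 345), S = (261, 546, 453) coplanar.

Normal to plane PRS: n = (83927, -61677, 21538); plane equation n·X = -2013981.
Requiring n·Q = -2013981: (83927)m + (1007391) = -2013981.
So m = -36.

-36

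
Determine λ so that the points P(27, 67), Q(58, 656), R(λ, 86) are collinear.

28

The three points are collinear iff det[PQ; PR] = 0.
This determinant is linear in λ: (-589)λ + (16492) = 0, so λ = 28.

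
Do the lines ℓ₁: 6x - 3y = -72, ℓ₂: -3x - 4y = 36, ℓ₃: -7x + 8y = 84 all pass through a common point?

Yes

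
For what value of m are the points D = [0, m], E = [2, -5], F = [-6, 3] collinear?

-3

The three points are collinear iff det[DE; DF] = 0.
This determinant is linear in m: (-8)m + (-24) = 0, so m = -3.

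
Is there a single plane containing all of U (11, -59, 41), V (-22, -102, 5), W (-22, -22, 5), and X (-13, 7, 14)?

A normal to the plane through U, V, W is n = UV × UW = (2880, 0, -2640).
The plane has equation n·P = -76560. For X: n·X = -74400.
-74400 ≠ -76560, so X is off the plane.

No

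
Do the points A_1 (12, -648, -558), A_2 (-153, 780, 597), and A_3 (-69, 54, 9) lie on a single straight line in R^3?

A_1A_2 = (-165, 1428, 1155), A_1A_3 = (-81, 702, 567).
A_1A_2 × A_1A_3 = (-1134, 0, -162).
The cross product is nonzero, so the points do not lie on one line.

No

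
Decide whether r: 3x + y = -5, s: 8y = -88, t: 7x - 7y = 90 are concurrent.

No

The three lines meet at one point iff the augmented coefficient matrix [aᵢ bᵢ cᵢ] has rank < 3, i.e. its determinant vanishes.
Here the determinant is -24.
Nonzero, so no common point exists.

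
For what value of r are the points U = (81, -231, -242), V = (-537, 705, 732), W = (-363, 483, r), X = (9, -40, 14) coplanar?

530

Normal to plane UVX: n = (53582, 88080, -50646); plane equation n·P = -3750006.
Requiring n·W = -3750006: (-50646)r + (23092374) = -3750006.
So r = 530.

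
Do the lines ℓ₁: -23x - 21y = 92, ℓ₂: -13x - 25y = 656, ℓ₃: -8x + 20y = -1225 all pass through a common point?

No

Intersecting ℓ₁ and ℓ₂: solving the 2×2 system gives (x, y) = (38, -46).
Substitute into ℓ₃: (-8)(38) + (20)(-46) = -1224.
But ℓ₃ requires -1225 ≠ -1224, so the three lines have no common point.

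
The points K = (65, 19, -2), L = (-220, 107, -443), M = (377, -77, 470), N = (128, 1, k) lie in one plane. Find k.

49

Normal to plane KLM: n = (-800, -3072, -96); plane equation n·P = -110176.
Requiring n·N = -110176: (-96)k + (-105472) = -110176.
So k = 49.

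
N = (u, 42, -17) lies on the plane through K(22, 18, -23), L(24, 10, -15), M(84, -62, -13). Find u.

-2

A normal to the plane is n = KL × KM = (560, 476, 336).
N lies in the plane iff n · KN = 0.
This gives (560)u + (1120) = 0, so u = -2.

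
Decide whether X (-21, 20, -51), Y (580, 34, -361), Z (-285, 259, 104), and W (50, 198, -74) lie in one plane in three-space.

No

A normal to the plane through X, Y, Z is n = XY × XZ = (76260, -11315, 147335).
The plane has equation n·P = -9341845. For W: n·W = -9330160.
-9330160 ≠ -9341845, so W is off the plane.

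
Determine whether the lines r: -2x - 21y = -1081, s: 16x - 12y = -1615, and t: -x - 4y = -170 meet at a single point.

No

The three lines meet at one point iff the augmented coefficient matrix [aᵢ bᵢ cᵢ] has rank < 3, i.e. its determinant vanishes.
Here the determinant is -39.
Nonzero, so no common point exists.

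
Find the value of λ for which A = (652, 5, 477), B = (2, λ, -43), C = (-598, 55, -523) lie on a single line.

Direction AC = (-1250, 50, -1000). From the x-coordinate of B, the parameter along the line is τ = (2 − 652)/(-1250) = 13/25.
Then λ = 5 + 13/25·(50) = 31.

31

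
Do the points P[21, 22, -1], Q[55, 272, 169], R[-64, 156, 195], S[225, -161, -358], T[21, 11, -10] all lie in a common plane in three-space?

The plane through P, Q, R has normal n = PQ × PR = (26220, -21114, 25806) and equation n·X = 60306.
Checking the remaining points: n·S = 60306, n·T = 60306.
All equal 60306, so all 5 points lie in one plane.

Yes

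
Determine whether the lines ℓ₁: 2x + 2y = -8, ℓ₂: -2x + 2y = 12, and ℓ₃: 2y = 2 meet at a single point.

Yes

Intersecting ℓ₁ and ℓ₂: solving the 2×2 system gives (x, y) = (-5, 1).
Substitute into ℓ₃: (0)(-5) + (2)(1) = 2.
This equals 2, so (-5, 1) lies on all three lines and they are concurrent.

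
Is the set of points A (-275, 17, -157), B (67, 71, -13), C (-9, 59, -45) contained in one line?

AB = (342, 54, 144), AC = (266, 42, 112).
Each component of AC is 7/9 times the corresponding component of AB, so AC = 7/9·AB and the points are collinear.

Yes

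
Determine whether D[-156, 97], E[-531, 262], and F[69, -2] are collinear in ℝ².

Yes

DE = (-375, 165), DF = (225, -99).
Checking proportionality: DF = -3/5·DE, so the vectors are parallel and the points are collinear.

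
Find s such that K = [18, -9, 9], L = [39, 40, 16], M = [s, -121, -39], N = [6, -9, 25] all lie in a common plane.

-6

Coplanarity ⇔ det[KL; KM; KN] = 0.
Expanding, this is linear in s: (-784)s + (-4704) = 0.
So s = -6.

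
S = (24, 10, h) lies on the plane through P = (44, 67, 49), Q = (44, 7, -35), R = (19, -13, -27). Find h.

A normal to the plane is n = PQ × PR = (-2160, 2100, -1500).
S lies in the plane iff n · PS = 0.
This gives (-1500)h + (-3000) = 0, so h = -2.

-2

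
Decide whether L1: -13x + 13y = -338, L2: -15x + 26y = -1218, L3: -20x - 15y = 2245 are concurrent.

No

The three lines meet at one point iff the augmented coefficient matrix [aᵢ bᵢ cᵢ] has rank < 3, i.e. its determinant vanishes.
Here the determinant is -18655.
Nonzero, so no common point exists.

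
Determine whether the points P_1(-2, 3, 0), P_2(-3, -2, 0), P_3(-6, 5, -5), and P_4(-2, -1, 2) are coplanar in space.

With P_1 as base: P_1P_2 = (-1, -5, 0), P_1P_3 = (-4, 2, -5), P_1P_4 = (0, -4, 2).
P_1P_3 × P_1P_4 = (-16, 8, 16).
P_1P_2 · (P_1P_3 × P_1P_4) = -24.
Since -24 ≠ 0, the four points are not coplanar.

No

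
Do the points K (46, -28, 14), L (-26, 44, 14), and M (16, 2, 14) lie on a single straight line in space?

Yes

KL = (-72, 72, 0), KM = (-30, 30, 0).
Each component of KM is 5/12 times the corresponding component of KL, so KM = 5/12·KL and the points are collinear.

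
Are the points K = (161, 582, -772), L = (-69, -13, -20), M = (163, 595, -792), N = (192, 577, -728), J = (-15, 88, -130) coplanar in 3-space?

The plane through K, L, M has normal n = KL × KM = (2124, -3096, -1800) and equation n·P = -70308.
Checking the remaining points: n·N = -68184, n·J = -70308.
Since n·N = -68184 ≠ -70308, N is off the plane and the points are not all coplanar.

No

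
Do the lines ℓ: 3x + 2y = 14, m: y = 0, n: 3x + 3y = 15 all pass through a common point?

No

The three lines meet at one point iff the augmented coefficient matrix [aᵢ bᵢ cᵢ] has rank < 3, i.e. its determinant vanishes.
Here the determinant is 3.
Nonzero, so no common point exists.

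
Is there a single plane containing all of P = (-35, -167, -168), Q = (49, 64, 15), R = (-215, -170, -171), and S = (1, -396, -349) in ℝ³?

With P as base: PQ = (84, 231, 183), PR = (-180, -3, -3), PS = (36, -229, -181).
PR × PS = (-144, -32688, 41328).
PQ · (PR × PS) = 0.
The scalar triple product vanishes, so the four points are coplanar.

Yes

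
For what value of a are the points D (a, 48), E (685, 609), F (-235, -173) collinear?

25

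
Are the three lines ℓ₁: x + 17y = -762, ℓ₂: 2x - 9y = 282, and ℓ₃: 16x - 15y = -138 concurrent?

Yes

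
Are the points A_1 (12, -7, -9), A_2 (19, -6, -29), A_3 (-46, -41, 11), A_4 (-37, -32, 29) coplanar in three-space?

Yes

A normal to the plane through A_1, A_2, A_3 is n = A_1A_2 × A_1A_3 = (-660, 1020, -180).
The plane has equation n·P = -13440. For A_4: n·A_4 = -13440.
Equal, so A_4 lies in the plane and all four are coplanar.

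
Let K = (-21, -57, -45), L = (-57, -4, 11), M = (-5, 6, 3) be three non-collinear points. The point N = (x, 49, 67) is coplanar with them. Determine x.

-93

The plane through K, L, M has equation −984x + 2624y − 3116z = 11316.
Substituting N: (-984)x + (-80196) = 11316, so x = -93.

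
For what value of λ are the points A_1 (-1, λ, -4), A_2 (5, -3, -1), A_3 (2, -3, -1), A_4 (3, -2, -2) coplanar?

0

The points are coplanar iff A_1A_2 · (A_1A_3 × A_1A_4) = 0.
Expanding, this is linear in λ: (3)λ + (0) = 0.
So λ = 0.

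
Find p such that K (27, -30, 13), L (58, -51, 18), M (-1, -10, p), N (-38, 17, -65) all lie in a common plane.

-15

The points are coplanar iff KL · (KM × KN) = 0.
Expanding, this is linear in p: (-92)p + (-1380) = 0.
So p = -15.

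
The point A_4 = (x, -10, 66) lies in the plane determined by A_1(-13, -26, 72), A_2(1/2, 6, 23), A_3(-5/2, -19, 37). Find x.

-12

A normal to the plane is n = A_1A_2 × A_1A_3 = (-777, -42, -483/2).
A_4 lies in the plane iff n · A_1A_4 = 0.
This gives (-777)x + (-9324) = 0, so x = -12.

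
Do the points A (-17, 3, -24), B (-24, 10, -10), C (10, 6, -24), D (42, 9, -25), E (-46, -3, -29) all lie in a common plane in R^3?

The plane through A, B, C has normal n = AB × AC = (-42, 378, -210) and equation n·P = 6888.
Checking the remaining points: n·D = 6888, n·E = 6888.
All equal 6888, so all 5 points lie in one plane.

Yes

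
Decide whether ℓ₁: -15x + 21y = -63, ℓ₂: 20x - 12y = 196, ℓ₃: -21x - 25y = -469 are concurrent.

Yes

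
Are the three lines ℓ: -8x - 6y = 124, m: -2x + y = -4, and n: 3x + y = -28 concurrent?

No

The three lines meet at one point iff the augmented coefficient matrix [aᵢ bᵢ cᵢ] has rank < 3, i.e. its determinant vanishes.
Here the determinant is -20.
Nonzero, so no common point exists.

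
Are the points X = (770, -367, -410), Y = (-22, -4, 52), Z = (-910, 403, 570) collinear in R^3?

XY = (-792, 363, 462), XZ = (-1680, 770, 980).
XY × XZ = (0, 0, 0).
The cross product vanishes, so the three points are collinear.

Yes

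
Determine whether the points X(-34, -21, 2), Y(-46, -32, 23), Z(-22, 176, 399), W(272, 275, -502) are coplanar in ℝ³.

A normal to the plane through X, Y, Z is n = XY × XZ = (-8504, 5016, -2232).
The plane has equation n·P = 179336. For W: n·W = 186776.
186776 ≠ 179336, so W is off the plane.

No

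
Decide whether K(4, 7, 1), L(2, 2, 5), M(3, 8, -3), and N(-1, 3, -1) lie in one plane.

The four points are coplanar iff the 3×3 determinant with rows KL, KM, KN is zero.
Rows: (-2, -5, 4), (-1, 1, -4), (-5, -4, -2).
Expanding along the first row: (-2)(-18) − (-5)(-18) + (4)(9) = -18.
Nonzero ⇒ not coplanar.

No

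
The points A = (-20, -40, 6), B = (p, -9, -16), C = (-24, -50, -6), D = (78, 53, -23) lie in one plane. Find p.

18

Normal to plane ACD: n = (1406, -1292, 608); plane equation n·P = 27208.
Requiring n·B = 27208: (1406)p + (1900) = 27208.
So p = 18.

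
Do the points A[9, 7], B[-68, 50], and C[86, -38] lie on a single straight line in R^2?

AB = (-77, 43), AC = (77, -45).
Twice the signed area of △ABC is (-77)(-45) − (43)(77) = 154.
The area is nonzero, so the three points are not collinear.

No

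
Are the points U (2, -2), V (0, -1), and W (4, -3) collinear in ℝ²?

Yes

UV = (-2, 1), UW = (2, -1).
det[UV; UW] = (-2)(-1) − (1)(2) = 0.
The determinant is zero, so the points are collinear.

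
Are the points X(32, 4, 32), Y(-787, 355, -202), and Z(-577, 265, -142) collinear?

Yes

XY = (-819, 351, -234), XZ = (-609, 261, -174).
XY × XZ = (0, 0, 0).
The cross product vanishes, so the three points are collinear.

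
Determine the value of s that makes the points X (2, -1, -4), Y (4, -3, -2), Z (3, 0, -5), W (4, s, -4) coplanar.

-1

The points are coplanar iff XY · (XZ × XW) = 0.
Expanding, this is linear in s: (4)s + (4) = 0.
So s = -1.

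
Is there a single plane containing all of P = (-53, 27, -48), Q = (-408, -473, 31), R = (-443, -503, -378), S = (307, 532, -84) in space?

Yes

A normal to the plane through P, Q, R is n = PQ × PR = (206870, -147960, -6850).
The plane has equation n·X = -14630230. For S: n·S = -14630230.
Equal, so S lies in the plane and all four are coplanar.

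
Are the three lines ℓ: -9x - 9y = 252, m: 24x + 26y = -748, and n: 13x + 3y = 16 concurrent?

Yes

Intersecting ℓ and m: solving the 2×2 system gives (x, y) = (10, -38).
Substitute into n: (13)(10) + (3)(-38) = 16.
This equals 16, so (10, -38) lies on all three lines and they are concurrent.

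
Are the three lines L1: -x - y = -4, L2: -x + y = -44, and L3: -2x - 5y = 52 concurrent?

Yes

Lines aᵢx + bᵢy = cᵢ with pairwise distinct directions are concurrent exactly when det[aᵢ bᵢ cᵢ] = 0.
Here the determinant is 0.
It vanishes, so the lines are concurrent at (24, -20).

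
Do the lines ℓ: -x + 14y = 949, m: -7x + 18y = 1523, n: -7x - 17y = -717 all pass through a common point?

Yes

The three lines meet at one point iff the augmented coefficient matrix [aᵢ bᵢ cᵢ] has rank < 3, i.e. its determinant vanishes.
Here the determinant is 0.
It vanishes, so the lines are concurrent at (-53, 64).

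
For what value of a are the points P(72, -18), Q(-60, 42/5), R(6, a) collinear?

Collinearity: (R − P) must be parallel to (Q − P) = (-132, 132/5).
Cross-multiplying the components: (a − (-18))·(-132) = (-66)·(132/5).
Solving gives a = -24/5.

-24/5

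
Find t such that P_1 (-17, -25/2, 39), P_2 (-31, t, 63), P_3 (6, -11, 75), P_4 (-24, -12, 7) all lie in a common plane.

The points are coplanar iff P_1P_2 · (P_1P_3 × P_1P_4) = 0.
Expanding, this is linear in t: (484)t + (7502) = 0.
So t = -31/2.

-31/2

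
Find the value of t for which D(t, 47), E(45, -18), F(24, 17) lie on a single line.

6

The three points are collinear iff det[DE; DF] = 0.
This determinant is linear in t: (-35)t + (210) = 0, so t = 6.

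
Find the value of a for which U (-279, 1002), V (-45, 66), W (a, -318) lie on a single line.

51

The three points are collinear iff det[UV; UW] = 0.
This determinant is linear in a: (936)a + (-47736) = 0, so a = 51.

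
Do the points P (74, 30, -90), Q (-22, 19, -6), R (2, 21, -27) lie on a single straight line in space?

No

PQ = (-96, -11, 84), PR = (-72, -9, 63).
Comparing components 2 and 3: (-11)(63) − (84)(-9) = 63 ≠ 0, so PQ and PR are not parallel and the points are not collinear.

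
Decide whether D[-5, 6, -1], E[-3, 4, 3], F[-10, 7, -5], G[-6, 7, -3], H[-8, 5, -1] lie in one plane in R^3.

The plane through D, E, F has normal n = DE × DF = (4, -12, -8) and equation n·P = -84.
Checking the remaining points: n·G = -84, n·H = -84.
All equal -84, so all 5 points lie in one plane.

Yes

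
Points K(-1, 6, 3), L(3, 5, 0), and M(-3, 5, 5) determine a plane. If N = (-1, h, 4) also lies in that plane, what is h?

3

The plane through K, L, M has equation −5x − 2y − 6z = -25.
Substituting N: (-2)h + (-19) = -25, so h = 3.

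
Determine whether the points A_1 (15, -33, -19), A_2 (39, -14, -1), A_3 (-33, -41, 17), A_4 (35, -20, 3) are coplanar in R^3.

The four points are coplanar iff the 3×3 determinant with rows A_1A_2, A_1A_3, A_1A_4 is zero.
Rows: (24, 19, 18), (-48, -8, 36), (20, 13, 22).
Expanding along the first row: (24)(-644) − (19)(-1776) + (18)(-464) = 9936.
Nonzero ⇒ not coplanar.

No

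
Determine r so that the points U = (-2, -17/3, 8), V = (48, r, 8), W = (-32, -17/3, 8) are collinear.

-17/3

Collinearity requires UV × UW = 0; each component is linear in r.
The z-component gives (30)r + (170) = 0, so r = -17/3.
The remaining components then also vanish.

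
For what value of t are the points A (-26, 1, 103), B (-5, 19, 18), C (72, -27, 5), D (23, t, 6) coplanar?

5

Coplanarity ⇔ det[AB; AC; AD] = 0.
Expanding, this is linear in t: (-6272)t + (31360) = 0.
So t = 5.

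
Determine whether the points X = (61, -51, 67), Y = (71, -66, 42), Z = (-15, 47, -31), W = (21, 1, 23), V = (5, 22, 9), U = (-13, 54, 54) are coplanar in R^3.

The plane through X, Y, Z has normal n = XY × XZ = (3920, 2880, -160) and equation n·P = 81520.
Checking the remaining points: n·W = 81520, n·V = 81520, n·U = 95920.
Since n·U = 95920 ≠ 81520, U is off the plane and the points are not all coplanar.

No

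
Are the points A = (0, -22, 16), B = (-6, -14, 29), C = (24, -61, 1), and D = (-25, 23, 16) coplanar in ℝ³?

No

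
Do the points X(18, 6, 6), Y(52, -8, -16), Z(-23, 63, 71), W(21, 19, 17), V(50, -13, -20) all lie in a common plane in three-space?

No

The plane through X, Y, Z has normal n = XY × XZ = (344, -1308, 1364) and equation n·P = 6528.
Checking the remaining points: n·W = 5560, n·V = 6924.
Since n·W = 5560 ≠ 6528, W is off the plane and the points are not all coplanar.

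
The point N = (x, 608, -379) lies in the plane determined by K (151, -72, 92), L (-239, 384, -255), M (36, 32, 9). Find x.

-117

Coplanarity requires KL · (KM × KN) = 0.
KL = (-390, 456, -347), KM = (-115, 104, -83); the triple product is linear in x with coefficient -1760 and constant term -205920.
Setting it to zero: x = -117.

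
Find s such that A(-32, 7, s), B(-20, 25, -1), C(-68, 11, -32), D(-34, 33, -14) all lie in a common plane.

-4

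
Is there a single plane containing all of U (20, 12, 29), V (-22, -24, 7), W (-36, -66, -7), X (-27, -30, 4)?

With U as base: UV = (-42, -36, -22), UW = (-56, -78, -36), UX = (-47, -42, -25).
UW × UX = (438, 292, -1314).
UV · (UW × UX) = 0.
The scalar triple product vanishes, so the four points are coplanar.

Yes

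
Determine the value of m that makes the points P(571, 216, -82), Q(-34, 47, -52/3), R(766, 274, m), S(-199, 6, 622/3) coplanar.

The points are coplanar iff PQ · (PR × PS) = 0.
Expanding, this is linear in m: (3080)m + (-375760/3) = 0.
So m = 122/3.

122/3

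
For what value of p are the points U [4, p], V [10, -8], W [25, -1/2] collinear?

-11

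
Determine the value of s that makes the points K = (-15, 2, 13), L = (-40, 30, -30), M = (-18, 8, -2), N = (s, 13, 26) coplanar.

Normal to plane KLM: n = (-162, -246, -66); plane equation n·P = 1080.
Requiring n·N = 1080: (-162)s + (-4914) = 1080.
So s = -37.

-37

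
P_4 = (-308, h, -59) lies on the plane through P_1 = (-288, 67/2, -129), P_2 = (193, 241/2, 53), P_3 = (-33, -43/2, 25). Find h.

-213/2

Coplanarity requires P_1P_2 · (P_1P_3 × P_1P_4) = 0.
P_1P_2 = (481, 87, 182), P_1P_3 = (255, -55, 154); the triple product is linear in h with coefficient -27664 and constant term -2946216.
Setting it to zero: h = -213/2.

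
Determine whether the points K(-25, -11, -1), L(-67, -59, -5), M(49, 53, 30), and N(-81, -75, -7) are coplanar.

No

The four points are coplanar iff the 3×3 determinant with rows KL, KM, KN is zero.
Rows: (-42, -48, -4), (74, 64, 31), (-56, -64, -6).
Expanding along the first row: (-42)(1600) − (-48)(1292) + (-4)(-1152) = -576.
Nonzero ⇒ not coplanar.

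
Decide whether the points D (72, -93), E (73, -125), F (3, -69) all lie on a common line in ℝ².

No

DE = (1, -32), DF = (-69, 24).
If collinear, DF would be a scalar multiple of DE. But (1)·(24) ≠ (-32)·(-69) (difference -2184), so they are not parallel; the points are not collinear.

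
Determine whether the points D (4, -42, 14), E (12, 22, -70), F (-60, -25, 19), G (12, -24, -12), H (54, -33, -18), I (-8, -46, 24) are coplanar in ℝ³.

The plane through D, E, F has normal n = DE × DF = (1748, 5336, 4232) and equation n·P = -157872.
Checking the remaining points: n·G = -157872, n·H = -157872, n·I = -157872.
All equal -157872, so all 6 points lie in one plane.

Yes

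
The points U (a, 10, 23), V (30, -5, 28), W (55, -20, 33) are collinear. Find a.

5

Collinearity requires UV × UW = 0; each component is linear in a.
The y-component gives (5)a + (-25) = 0, so a = 5.
The remaining components then also vanish.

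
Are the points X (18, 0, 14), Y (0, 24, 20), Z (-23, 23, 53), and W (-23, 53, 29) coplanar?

A normal to the plane through X, Y, Z is n = XY × XZ = (798, 456, 570).
The plane has equation n·P = 22344. For W: n·W = 22344.
Equal, so W lies in the plane and all four are coplanar.

Yes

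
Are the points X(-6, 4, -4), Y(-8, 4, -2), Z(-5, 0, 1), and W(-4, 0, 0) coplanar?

Yes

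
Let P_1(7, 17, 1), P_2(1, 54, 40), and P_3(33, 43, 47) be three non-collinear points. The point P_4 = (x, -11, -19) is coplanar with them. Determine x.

27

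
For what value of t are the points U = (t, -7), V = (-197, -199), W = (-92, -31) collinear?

Collinearity: (U − V) must be parallel to (W − V) = (105, 168).
Cross-multiplying the components: (t − (-197))·(168) = (192)·(105).
Solving gives t = -77.

-77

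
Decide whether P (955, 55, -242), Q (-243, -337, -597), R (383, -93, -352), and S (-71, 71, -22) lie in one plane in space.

With P as base: PQ = (-1198, -392, -355), PR = (-572, -148, -110), PS = (-1026, 16, 220).
PR × PS = (-30800, 238700, -161000).
PQ · (PR × PS) = 483000.
Since 483000 ≠ 0, the four points are not coplanar.

No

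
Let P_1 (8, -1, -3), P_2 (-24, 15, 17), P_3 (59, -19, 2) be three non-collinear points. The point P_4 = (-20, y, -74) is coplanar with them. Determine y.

-5

A normal to the plane is n = P_1P_2 × P_1P_3 = (440, 1180, -240).
P_4 lies in the plane iff n · P_1P_4 = 0.
This gives (1180)y + (5900) = 0, so y = -5.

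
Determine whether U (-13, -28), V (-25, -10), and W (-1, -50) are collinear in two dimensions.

No

UV = (-12, 18), UW = (12, -22).
Twice the signed area of △UVW is (-12)(-22) − (18)(12) = 48.
The area is nonzero, so the three points are not collinear.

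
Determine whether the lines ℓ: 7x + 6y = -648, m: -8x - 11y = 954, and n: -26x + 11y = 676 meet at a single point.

No

Intersecting ℓ and m: solving the 2×2 system gives (x, y) = (-1404/29, -1494/29).
Substitute into n: (-26)(-1404/29) + (11)(-1494/29) = 20070/29.
But n requires 676 ≠ 20070/29, so the three lines have no common point.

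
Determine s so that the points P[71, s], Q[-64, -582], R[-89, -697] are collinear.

Collinearity: (P − Q) must be parallel to (R − Q) = (-25, -115).
Cross-multiplying the components: (s − (-582))·(-25) = (135)·(-115).
Solving gives s = 39.

39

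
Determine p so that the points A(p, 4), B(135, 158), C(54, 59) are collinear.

9

The three points are collinear iff det[AB; AC] = 0.
This determinant is linear in p: (99)p + (-891) = 0, so p = 9.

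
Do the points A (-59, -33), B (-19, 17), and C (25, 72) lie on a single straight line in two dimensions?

Yes

AB = (40, 50), AC = (84, 105).
Checking proportionality: AC = 21/10·AB, so the vectors are parallel and the points are collinear.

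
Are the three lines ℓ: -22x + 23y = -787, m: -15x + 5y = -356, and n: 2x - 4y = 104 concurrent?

The three lines meet at one point iff the augmented coefficient matrix [aᵢ bᵢ cᵢ] has rank < 3, i.e. its determinant vanishes.
Here the determinant is 42.
Nonzero, so no common point exists.

No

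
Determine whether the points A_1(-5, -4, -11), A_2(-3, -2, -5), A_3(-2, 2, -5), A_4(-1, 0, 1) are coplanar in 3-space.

With A_1 as base: A_1A_2 = (2, 2, 6), A_1A_3 = (3, 6, 6), A_1A_4 = (4, 4, 12).
A_1A_3 × A_1A_4 = (48, -12, -12).
A_1A_2 · (A_1A_3 × A_1A_4) = 0.
The scalar triple product vanishes, so the four points are coplanar.

Yes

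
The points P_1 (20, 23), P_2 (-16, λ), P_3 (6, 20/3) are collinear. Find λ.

-19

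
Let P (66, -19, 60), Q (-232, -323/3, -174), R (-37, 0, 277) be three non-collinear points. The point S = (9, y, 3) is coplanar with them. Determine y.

-38

The plane through P, Q, R has equation −(44384/3)x + 88768y − (44384/3)z = -3550720.
Substituting S: (88768)y + (-177536) = -3550720, so y = -38.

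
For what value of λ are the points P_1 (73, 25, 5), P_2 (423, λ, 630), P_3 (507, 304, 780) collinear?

250

Collinearity requires P_1P_2 × P_1P_3 = 0; each component is linear in λ.
The x-component gives (775)λ + (-193750) = 0, so λ = 250.
The remaining components then also vanish.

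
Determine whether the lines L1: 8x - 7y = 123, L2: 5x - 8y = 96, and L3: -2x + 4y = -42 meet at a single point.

No

Intersecting L1 and L2: solving the 2×2 system gives (x, y) = (312/29, -153/29).
Substitute into L3: (-2)(312/29) + (4)(-153/29) = -1236/29.
But L3 requires -42 ≠ -1236/29, so the three lines have no common point.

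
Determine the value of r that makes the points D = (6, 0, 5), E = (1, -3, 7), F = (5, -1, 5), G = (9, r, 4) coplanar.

2

The points are coplanar iff DE · (DF × DG) = 0.
Expanding, this is linear in r: (-2)r + (4) = 0.
So r = 2.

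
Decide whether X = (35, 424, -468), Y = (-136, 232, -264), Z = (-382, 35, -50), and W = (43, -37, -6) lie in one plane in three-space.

Yes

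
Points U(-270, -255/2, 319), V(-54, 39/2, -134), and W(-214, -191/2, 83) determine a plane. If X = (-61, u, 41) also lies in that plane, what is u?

23

Coplanarity requires UV · (UW × UX) = 0.
UV = (216, 147, -453), UW = (56, 32, -236); the triple product is linear in u with coefficient 25608 and constant term -588984.
Setting it to zero: u = 23.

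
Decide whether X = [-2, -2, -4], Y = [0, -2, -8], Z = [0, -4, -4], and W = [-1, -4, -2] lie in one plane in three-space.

Yes

With X as base: XY = (2, 0, -4), XZ = (2, -2, 0), XW = (1, -2, 2).
XZ × XW = (-4, -4, -2).
XY · (XZ × XW) = 0.
The scalar triple product vanishes, so the four points are coplanar.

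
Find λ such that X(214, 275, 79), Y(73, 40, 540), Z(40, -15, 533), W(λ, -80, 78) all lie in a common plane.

1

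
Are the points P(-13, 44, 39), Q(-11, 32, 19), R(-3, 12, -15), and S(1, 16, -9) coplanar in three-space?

A normal to the plane through P, Q, R is n = PQ × PR = (8, -92, 56).
The plane has equation n·X = -1968. For S: n·S = -1968.
Equal, so S lies in the plane and all four are coplanar.

Yes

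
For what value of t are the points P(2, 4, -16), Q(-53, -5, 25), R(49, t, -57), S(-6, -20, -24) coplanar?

Normal to plane PQS: n = (1056, -768, 1248); plane equation n·X = -20928.
Requiring n·R = -20928: (-768)t + (-19392) = -20928.
So t = 2.

2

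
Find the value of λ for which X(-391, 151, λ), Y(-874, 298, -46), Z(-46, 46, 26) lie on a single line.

-4

Collinearity requires XY × XZ = 0; each component is linear in λ.
The x-component gives (-252)λ + (-1008) = 0, so λ = -4.
The remaining components then also vanish.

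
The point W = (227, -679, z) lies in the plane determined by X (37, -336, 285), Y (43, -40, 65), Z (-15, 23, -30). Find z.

700

The plane through X, Y, Z has equation −14260x + 13330y + 17546z = -5890.
Substituting W: (17546)z + (-12288090) = -5890, so z = 700.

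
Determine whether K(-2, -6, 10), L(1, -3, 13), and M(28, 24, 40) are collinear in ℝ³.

Yes

KL = (3, 3, 3), KM = (30, 30, 30).
KL × KM = (0, 0, 0).
The cross product vanishes, so the three points are collinear.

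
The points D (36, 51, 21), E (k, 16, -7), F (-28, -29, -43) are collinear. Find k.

8

Collinearity requires DE × DF = 0; each component is linear in k.
The y-component gives (64)k + (-512) = 0, so k = 8.
The remaining components then also vanish.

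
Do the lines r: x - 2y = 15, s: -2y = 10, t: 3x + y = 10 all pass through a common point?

Yes

Intersecting r and s: solving the 2×2 system gives (x, y) = (5, -5).
Substitute into t: (3)(5) + (1)(-5) = 10.
This equals 10, so (5, -5) lies on all three lines and they are concurrent.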